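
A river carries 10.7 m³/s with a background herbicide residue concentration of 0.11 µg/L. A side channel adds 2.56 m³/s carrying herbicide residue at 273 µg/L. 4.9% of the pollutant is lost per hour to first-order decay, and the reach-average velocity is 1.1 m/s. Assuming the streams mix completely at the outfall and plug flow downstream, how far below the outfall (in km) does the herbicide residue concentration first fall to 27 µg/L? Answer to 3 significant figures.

52.9 km

Mixed concentration C = ΣQC/ΣQ = (10.70·0.1100 + 2.560·273.0) / 13.26 = 700.1/13.26 = 52.79 µg/L.
4.9%/h lost → k = −ln(1 − 0.049) = 0.05024 h⁻¹.
Set 52.79·exp(−k·t) = 27 → t = ln(52.79/27)/k = 48050 s = 13.35 h.
Distance = v·t = 1.1·48050 = 52850 m = 52.85 km.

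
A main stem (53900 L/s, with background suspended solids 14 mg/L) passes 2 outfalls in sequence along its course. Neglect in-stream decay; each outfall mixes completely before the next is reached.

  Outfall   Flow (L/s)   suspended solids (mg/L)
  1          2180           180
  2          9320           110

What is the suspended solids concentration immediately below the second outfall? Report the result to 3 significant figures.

After outfall 1: Q = 53900 + 2180 = 56080 L/s; C = (53900·14.00 + 2180·180.0)/56080 = 20.45 mg/L.
After outfall 2: Q = 56080 + 9320 = 65400 L/s; C = (56080·20.45 + 9320·110.0)/65400 = 33.21 mg/L.

33.2 mg/L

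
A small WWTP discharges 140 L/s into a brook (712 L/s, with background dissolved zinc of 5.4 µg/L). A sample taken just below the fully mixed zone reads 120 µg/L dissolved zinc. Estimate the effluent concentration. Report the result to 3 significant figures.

703 µg/L

Mass balance: 712.0·5.400 + 140.0·Cₑ = 852.0·120.0
→ Cₑ = (852.0·120.0 − 712.0·5.400) / 140.0 = 702.8 µg/L.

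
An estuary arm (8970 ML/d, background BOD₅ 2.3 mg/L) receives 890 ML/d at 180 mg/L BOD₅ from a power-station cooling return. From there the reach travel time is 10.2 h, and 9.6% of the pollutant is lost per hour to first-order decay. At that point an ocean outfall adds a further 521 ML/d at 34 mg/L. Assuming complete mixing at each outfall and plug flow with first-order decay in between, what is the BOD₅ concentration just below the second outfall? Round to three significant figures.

7.93 mg/L

Mass balance: C = (8970·2.300 + 890.0·180.0) / 9860 = 180800/9860 = 18.34 mg/L; combined flow 9860 ML/d.
9.6%/h lost → k = −ln(1 − 0.096) = 0.1009 h⁻¹.
Decay over the reach: 18.34·exp(−kt) = 18.34·0.3572 = 6.551 mg/L.
At the second outfall, C = (9860·6.551 + 521.0·34.00) / (9860 + 521.0) = 7.929 mg/L.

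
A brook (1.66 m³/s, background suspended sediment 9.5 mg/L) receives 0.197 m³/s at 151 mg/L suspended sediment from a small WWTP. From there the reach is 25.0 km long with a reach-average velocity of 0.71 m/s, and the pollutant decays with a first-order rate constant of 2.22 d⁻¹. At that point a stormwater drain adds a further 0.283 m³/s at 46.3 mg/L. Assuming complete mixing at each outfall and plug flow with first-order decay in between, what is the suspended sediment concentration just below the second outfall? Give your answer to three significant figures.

14.7 mg/L

Conservation of mass: C = (1.660·9.500 + 0.1970·151.0) / 1.857 = 45.52/1.857 = 24.51 mg/L; combined flow 1.857 m³/s.
Travel time t = 25.0·1000 / 0.71 = 35210 s = 9.781 h.
First-order decay: C = 24.51·exp(−k·t) = 24.51·0.4046 = 9.918 mg/L.
At the second outfall, C = (1.857·9.918 + 0.2830·46.30) / (1.857 + 0.2830) = 14.73 mg/L.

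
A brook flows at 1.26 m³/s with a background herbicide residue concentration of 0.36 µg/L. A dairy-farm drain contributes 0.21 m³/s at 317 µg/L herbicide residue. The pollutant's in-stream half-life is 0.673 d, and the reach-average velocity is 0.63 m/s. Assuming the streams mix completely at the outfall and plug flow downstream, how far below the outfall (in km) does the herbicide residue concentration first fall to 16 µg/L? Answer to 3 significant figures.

55.3 km

After mixing, C = (1.260·0.3600 + 0.2100·317.0) / 1.470 = 67.02/1.470 = 45.59 µg/L.
Half-life 0.673 d → k = ln 2 / 0.673 = 1.030 d⁻¹.
Set 45.59·exp(−k·t) = 16 → t = ln(45.59/16)/k = 87850 s = 24.40 h.
Distance = v·t = 0.63·87850 = 55340 m = 55.34 km.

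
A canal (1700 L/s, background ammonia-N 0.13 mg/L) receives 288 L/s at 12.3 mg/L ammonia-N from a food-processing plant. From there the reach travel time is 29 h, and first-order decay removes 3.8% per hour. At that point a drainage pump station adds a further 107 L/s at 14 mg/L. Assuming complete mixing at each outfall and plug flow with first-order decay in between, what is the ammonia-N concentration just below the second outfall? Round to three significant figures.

1.30 mg/L

Mixed concentration C = ΣQC/ΣQ = (1700·0.1300 + 288.0·12.30) / 1988 = 3763/1988 = 1.893 mg/L; combined flow 1988 L/s.
3.8%/h lost → k = −ln(1 − 0.038) = 0.03874 h⁻¹.
Applying C = C₀e^(−kt): 1.893 × 0.3251 = 0.6155 mg/L.
Second outfall: C = (1988·0.6155 + 107.0·14.00)/2095 = 1.299 mg/L.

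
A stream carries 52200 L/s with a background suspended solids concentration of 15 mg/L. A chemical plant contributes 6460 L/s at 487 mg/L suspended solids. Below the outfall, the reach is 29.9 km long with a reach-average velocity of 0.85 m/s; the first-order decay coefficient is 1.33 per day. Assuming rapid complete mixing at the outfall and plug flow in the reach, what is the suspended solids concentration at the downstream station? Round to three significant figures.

39.0 mg/L

Conservation of mass: C = (52200·15.00 + 6460·487.0) / 58660 = 3929000/58660 = 66.98 mg/L.
Travel time t = 29.9·1000 / 0.85 = 35180 s = 9.771 h.
After decay, C = 66.98 × e^(−kt) = 66.98 × 0.5819 = 38.97 mg/L.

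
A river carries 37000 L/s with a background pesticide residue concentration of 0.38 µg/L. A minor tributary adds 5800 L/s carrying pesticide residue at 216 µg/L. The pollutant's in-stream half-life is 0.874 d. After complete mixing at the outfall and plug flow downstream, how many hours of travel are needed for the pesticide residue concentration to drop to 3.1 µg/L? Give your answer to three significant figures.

Conservation of mass: C = (37000·0.3800 + 5800·216.0) / 42800 = 1267000/42800 = 29.60 µg/L.
Half-life 0.874 d → k = ln 2 / 0.874 = 0.7931 d⁻¹.
29.60·exp(−k·t) = 3.1 → t = ln(29.60/3.1)/k = 245800 s = 68.28 h.

68.3 h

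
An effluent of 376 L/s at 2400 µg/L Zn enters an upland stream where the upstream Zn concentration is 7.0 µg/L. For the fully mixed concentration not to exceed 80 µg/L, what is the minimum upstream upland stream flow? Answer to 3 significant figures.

Set C_mix = 80: (Q·7.000 + 376.0·2400) / (Q + 376.0) = 80
→ Q = 376.0·(2400 − 80)/(80 − 7.000) = 11950 L/s.

11900 L/s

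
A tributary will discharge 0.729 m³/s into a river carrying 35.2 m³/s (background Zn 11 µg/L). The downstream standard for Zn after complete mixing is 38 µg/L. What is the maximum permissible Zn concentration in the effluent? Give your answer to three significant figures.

1340 µg/L

At the limit, (Qr·Cr + Qe·Cₑ)/(Qr + Qe) = 38:
Cₑ = (35.93·38 − 35.20·11.00) / 0.7290 = 1342 µg/L.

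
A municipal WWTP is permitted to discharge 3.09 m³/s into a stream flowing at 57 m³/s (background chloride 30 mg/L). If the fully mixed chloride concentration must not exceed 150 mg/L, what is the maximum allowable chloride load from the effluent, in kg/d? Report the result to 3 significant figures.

631000 kg/d

Mass balance at the limit: 57.00·30.00 + 3.090·Cₑ = 60.09·150 → Cₑ = 2364 mg/L.
Load = 3.090 m³/s × 2364 g/m³ × 86 400 s/d = 631000 kg/d.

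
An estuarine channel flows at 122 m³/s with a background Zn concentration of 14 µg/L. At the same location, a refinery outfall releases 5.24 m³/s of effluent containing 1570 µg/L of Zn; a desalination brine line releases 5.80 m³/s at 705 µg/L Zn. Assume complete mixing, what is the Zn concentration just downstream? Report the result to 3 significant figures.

Flow-weighted average: C = (122.0·14.00 + 5.240·1570 + 5.800·705.0) / 133.0 = 14020/133.0 = 105.4 µg/L.

105 µg/L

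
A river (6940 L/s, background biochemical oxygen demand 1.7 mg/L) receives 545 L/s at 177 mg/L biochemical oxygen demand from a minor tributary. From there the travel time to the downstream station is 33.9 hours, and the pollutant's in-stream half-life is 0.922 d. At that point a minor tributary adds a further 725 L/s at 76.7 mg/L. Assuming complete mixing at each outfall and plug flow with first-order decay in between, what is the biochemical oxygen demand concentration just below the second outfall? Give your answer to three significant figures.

11.3 mg/L

After mixing, C = (6940·1.700 + 545.0·177.0) / 7485 = 108300/7485 = 14.46 mg/L; combined flow 7485 L/s.
Half-life 0.922 d → k = ln 2 / 0.922 = 0.7518 d⁻¹.
Applying C = C₀e^(−kt): 14.46 × 0.3458 = 5.002 mg/L.
At the second outfall, C = (7485·5.002 + 725.0·76.70) / (7485 + 725.0) = 11.33 mg/L.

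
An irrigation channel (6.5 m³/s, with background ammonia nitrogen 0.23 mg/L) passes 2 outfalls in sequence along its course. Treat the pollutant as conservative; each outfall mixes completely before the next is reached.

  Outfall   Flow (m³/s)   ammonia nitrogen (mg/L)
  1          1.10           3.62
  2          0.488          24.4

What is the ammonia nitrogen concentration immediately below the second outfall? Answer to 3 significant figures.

Outfall 1: combined Q = 7.600 m³/s; C = (6.500·0.2300 + 1.100·3.620)/7.600 = 0.7207 mg/L.
Outfall 2: combined Q = 8.088 m³/s; C = (7.600·0.7207 + 0.4880·24.40)/8.088 = 2.149 mg/L.

2.15 mg/L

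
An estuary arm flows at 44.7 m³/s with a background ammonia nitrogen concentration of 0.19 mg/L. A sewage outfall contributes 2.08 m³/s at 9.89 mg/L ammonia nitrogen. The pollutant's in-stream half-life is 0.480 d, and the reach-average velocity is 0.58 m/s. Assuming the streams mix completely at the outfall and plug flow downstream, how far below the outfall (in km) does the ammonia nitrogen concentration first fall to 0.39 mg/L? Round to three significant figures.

Conservation of mass: C = (44.70·0.1900 + 2.080·9.890) / 46.78 = 29.06/46.78 = 0.6213 mg/L.
Half-life 0.480 d → k = ln 2 / 0.480 = 1.444 d⁻¹.
Set 0.6213·exp(−k·t) = 0.39 → t = ln(0.6213/0.39)/k = 27860 s = 7.739 h.
Distance = v·t = 0.58·27860 = 16160 m = 16.16 km.

16.2 km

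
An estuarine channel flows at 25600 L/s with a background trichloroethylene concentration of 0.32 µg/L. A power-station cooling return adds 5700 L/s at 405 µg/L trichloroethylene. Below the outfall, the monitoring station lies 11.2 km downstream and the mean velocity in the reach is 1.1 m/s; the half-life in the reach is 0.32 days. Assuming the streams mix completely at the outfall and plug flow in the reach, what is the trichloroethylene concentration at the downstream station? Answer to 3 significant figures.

Mixed concentration C = ΣQC/ΣQ = (25600·0.3200 + 5700·405.0) / 31300 = 2317000/31300 = 74.02 µg/L.
Travel time t = 11.2·1000 / 1.1 = 10180 s = 2.828 h.
Half-life 0.32 d → k = ln 2 / 0.32 = 2.166 d⁻¹.
Decay over the reach: 74.02·exp(−kt) = 74.02·0.7747 = 57.34 µg/L.

57.3 µg/L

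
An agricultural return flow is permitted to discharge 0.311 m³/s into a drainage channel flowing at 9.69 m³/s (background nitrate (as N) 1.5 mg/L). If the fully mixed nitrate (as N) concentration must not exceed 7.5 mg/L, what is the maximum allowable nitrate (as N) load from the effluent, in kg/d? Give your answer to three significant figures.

5220 kg/d

Mass balance at the limit: 9.690·1.500 + 0.3110·Cₑ = 10.00·7.5 → Cₑ = 194.4 mg/L.
Load = 0.3110 m³/s × 194.4 g/m³ × 86 400 s/d = 5225 kg/d.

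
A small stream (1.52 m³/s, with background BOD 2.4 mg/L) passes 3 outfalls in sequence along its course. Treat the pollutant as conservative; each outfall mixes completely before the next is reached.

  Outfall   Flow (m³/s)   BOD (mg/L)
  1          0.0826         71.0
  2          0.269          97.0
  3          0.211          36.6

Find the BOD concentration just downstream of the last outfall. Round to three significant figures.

20.8 mg/L

Outfall 1: combined Q = 1.603 m³/s; C = (1.520·2.400 + 0.08260·71.00)/1.603 = 5.936 mg/L.
Outfall 2: combined Q = 1.872 m³/s; C = (1.603·5.936 + 0.2690·97.00)/1.872 = 19.02 mg/L.
Outfall 3: combined Q = 2.083 m³/s; C = (1.872·19.02 + 0.2110·36.60)/2.083 = 20.80 mg/L.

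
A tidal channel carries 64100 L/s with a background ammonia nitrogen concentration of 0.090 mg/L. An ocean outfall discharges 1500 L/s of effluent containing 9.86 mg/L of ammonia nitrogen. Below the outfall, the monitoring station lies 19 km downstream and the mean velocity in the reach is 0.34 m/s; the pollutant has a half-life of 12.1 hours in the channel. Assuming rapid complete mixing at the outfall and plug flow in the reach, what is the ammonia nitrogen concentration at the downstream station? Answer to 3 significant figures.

0.129 mg/L

Mass balance: C = (64100·0.09000 + 1500·9.860) / 65600 = 20560/65600 = 0.3134 mg/L.
Travel time t = 19·1000 / 0.34 = 55880 s = 15.52 h.
Half-life 12.1 h → k = ln 2 / 12.1 = 0.05728 h⁻¹ = 1.375 d⁻¹.
After decay, C = 0.3134 × e^(−kt) = 0.3134 × 0.4110 = 0.1288 mg/L.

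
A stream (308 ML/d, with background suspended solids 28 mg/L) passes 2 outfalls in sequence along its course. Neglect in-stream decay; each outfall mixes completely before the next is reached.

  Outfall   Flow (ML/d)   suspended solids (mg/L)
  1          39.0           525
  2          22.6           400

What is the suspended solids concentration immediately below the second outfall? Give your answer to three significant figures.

103 mg/L

After outfall 1: Q = 308.0 + 39.00 = 347.0 ML/d; C = (308.0·28.00 + 39.00·525.0)/347.0 = 83.86 mg/L.
After outfall 2: Q = 347.0 + 22.60 = 369.6 ML/d; C = (347.0·83.86 + 22.60·400.0)/369.6 = 103.2 mg/L.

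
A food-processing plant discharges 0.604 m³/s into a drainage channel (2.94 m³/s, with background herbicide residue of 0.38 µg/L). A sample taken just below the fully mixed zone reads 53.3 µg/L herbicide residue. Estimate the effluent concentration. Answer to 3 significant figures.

Mass balance: 2.940·0.3800 + 0.6040·Cₑ = 3.544·53.30
→ Cₑ = (3.544·53.30 − 2.940·0.3800) / 0.6040 = 310.9 µg/L.

311 µg/L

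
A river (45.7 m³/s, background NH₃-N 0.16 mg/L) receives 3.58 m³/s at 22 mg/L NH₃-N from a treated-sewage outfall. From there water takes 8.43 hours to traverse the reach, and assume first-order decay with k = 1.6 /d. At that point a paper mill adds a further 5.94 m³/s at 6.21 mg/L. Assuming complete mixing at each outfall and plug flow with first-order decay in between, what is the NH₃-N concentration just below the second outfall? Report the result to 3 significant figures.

Mixed concentration C = ΣQC/ΣQ = (45.70·0.1600 + 3.580·22.00) / 49.28 = 86.07/49.28 = 1.747 mg/L; combined flow 49.28 m³/s.
After decay, C = 1.747 × e^(−kt) = 1.747 × 0.5701 = 0.9957 mg/L.
At the second outfall, C = (49.28·0.9957 + 5.940·6.210) / (49.28 + 5.940) = 1.557 mg/L.

1.56 mg/L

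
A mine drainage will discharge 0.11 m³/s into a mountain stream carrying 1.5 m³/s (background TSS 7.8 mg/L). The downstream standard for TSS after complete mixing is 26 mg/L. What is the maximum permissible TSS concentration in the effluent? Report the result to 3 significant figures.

At the limit, (Qr·Cr + Qe·Cₑ)/(Qr + Qe) = 26:
Cₑ = (1.610·26 − 1.500·7.800) / 0.1100 = 274.2 mg/L.

274 mg/L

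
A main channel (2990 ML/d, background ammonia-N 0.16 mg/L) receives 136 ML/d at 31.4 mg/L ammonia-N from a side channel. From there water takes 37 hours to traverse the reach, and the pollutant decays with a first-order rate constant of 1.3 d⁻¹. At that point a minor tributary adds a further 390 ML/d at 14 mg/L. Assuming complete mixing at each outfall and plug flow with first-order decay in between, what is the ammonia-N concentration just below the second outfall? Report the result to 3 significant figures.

Conservation of mass: C = (2990·0.1600 + 136.0·31.40) / 3126 = 4749/3126 = 1.519 mg/L; combined flow 3126 ML/d.
Decay over the reach: 1.519·exp(−kt) = 1.519·0.1348 = 0.2047 mg/L.
At the second outfall, C = (3126·0.2047 + 390.0·14.00) / (3126 + 390.0) = 1.735 mg/L.

1.73 mg/L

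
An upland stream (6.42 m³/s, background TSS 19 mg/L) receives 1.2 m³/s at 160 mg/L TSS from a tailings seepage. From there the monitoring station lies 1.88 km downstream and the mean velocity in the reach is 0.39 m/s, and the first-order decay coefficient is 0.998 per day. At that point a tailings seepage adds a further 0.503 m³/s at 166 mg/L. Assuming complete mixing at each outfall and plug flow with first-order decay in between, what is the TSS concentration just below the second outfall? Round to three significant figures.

46.8 mg/L

Conservation of mass: C = (6.420·19.00 + 1.200·160.0) / 7.620 = 314.0/7.620 = 41.20 mg/L; combined flow 7.620 m³/s.
Travel time t = 1.88·1000 / 0.39 = 4821 s = 1.339 h.
After decay, C = 41.20 × e^(−kt) = 41.20 × 0.9458 = 38.97 mg/L.
At the second outfall, C = (7.620·38.97 + 0.5030·166.0) / (7.620 + 0.5030) = 46.84 mg/L.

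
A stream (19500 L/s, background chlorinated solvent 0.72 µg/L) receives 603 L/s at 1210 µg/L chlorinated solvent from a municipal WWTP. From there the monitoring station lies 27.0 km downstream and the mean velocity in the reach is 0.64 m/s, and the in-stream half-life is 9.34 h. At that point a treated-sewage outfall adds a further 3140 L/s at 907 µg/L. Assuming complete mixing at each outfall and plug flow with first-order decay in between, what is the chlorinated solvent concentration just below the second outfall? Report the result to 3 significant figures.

136 µg/L

Flow-weighted average: C = (19500·0.7200 + 603.0·1210) / 20100 = 743700/20100 = 36.99 µg/L; combined flow 20100 L/s.
Travel time t = 27.0·1000 / 0.64 = 42190 s = 11.72 h.
Half-life 9.34 h → k = ln 2 / 9.34 = 0.07421 h⁻¹ = 1.781 d⁻¹.
Applying C = C₀e^(−kt): 36.99 × 0.4191 = 15.50 µg/L.
Second outfall: C = (20100·15.50 + 3140·907.0)/23240 = 135.9 µg/L.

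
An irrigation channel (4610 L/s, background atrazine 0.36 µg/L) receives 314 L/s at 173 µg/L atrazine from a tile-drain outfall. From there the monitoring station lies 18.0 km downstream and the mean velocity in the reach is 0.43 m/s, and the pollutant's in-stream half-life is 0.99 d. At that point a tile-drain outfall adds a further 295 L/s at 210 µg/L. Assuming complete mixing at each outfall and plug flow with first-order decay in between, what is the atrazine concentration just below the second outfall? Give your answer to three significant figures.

19.5 µg/L

After mixing, C = (4610·0.3600 + 314.0·173.0) / 4924 = 55980/4924 = 11.37 µg/L; combined flow 4924 L/s.
Travel time t = 18.0·1000 / 0.43 = 41860 s = 11.63 h.
Half-life 0.99 d → k = ln 2 / 0.99 = 0.7001 d⁻¹.
Decay over the reach: 11.37·exp(−kt) = 11.37·0.7123 = 8.099 µg/L.
Second outfall: C = (4924·8.099 + 295.0·210.0)/5219 = 19.51 µg/L.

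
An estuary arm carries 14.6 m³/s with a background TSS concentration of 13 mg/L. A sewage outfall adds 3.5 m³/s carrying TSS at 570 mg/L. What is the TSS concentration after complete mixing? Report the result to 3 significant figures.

121 mg/L

Mass balance: C = (14.60·13.00 + 3.500·570.0) / 18.10 = 2185/18.10 = 120.7 mg/L.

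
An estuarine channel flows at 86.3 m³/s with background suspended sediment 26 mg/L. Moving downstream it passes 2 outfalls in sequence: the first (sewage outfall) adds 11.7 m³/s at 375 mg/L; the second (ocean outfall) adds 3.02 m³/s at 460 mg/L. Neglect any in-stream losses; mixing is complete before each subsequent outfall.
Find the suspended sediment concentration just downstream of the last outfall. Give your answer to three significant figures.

79.4 mg/L

Below outfall 1: Q → 98.00 m³/s, C = (86.30·26.00 + 11.70·375.0)/98.00 = 67.67 mg/L.
Below outfall 2: Q → 101.0 m³/s, C = (98.00·67.67 + 3.020·460.0)/101.0 = 79.40 mg/L.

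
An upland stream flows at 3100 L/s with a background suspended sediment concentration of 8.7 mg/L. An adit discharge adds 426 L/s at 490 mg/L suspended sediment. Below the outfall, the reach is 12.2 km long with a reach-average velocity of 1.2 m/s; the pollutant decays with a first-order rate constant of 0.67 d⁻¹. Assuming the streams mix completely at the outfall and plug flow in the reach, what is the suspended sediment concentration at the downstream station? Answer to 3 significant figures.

Mass balance: C = (3100·8.700 + 426.0·490.0) / 3526 = 235700/3526 = 66.85 mg/L.
Travel time t = 12.2·1000 / 1.2 = 10170 s = 2.824 h.
After decay, C = 66.85 × e^(−kt) = 66.85 × 0.9242 = 61.78 mg/L.

61.8 mg/L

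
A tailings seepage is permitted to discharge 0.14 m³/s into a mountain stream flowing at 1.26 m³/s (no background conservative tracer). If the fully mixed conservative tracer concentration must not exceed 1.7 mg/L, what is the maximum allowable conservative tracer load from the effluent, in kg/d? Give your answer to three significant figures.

206 kg/d

Mass balance at the limit: 1.260·0 + 0.1400·Cₑ = 1.400·1.7 → Cₑ = 17.00 mg/L.
Load = 0.1400 m³/s × 17.00 g/m³ × 86 400 s/d = 205.6 kg/d.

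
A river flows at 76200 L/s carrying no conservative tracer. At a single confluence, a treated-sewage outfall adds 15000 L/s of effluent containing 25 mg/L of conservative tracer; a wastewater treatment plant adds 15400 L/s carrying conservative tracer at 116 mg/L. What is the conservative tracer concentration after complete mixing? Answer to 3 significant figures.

Flow-weighted average: C = (76200·0 + 15000·25.00 + 15400·116.0) / 106600 = 2161000/106600 = 20.28 mg/L.

20.3 mg/L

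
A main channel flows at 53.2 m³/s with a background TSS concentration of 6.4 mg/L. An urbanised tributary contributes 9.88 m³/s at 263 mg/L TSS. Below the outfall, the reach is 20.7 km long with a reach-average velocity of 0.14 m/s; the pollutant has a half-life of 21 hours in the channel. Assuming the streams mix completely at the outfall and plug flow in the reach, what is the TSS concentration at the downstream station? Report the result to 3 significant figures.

12.0 mg/L

Mass balance: C = (53.20·6.400 + 9.880·263.0) / 63.08 = 2939/63.08 = 46.59 mg/L.
Travel time t = 20.7·1000 / 0.14 = 147900 s = 41.07 h.
Half-life 21 h → k = ln 2 / 21 = 0.03301 h⁻¹ = 0.7922 d⁻¹.
First-order decay: C = 46.59·exp(−k·t) = 46.59·0.2578 = 12.01 mg/L.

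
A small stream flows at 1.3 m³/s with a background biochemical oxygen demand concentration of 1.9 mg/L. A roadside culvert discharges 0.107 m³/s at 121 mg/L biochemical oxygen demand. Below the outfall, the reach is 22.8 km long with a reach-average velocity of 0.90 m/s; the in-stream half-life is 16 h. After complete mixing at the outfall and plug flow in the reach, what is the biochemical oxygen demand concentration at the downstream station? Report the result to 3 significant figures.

8.08 mg/L

Flow-weighted average: C = (1.300·1.900 + 0.1070·121.0) / 1.407 = 15.42/1.407 = 10.96 mg/L.
Travel time t = 22.8·1000 / 0.90 = 25330 s = 7.037 h.
Half-life 16 h → k = ln 2 / 16 = 0.04332 h⁻¹ = 1.040 d⁻¹.
First-order decay: C = 10.96·exp(−k·t) = 10.96·0.7372 = 8.078 mg/L.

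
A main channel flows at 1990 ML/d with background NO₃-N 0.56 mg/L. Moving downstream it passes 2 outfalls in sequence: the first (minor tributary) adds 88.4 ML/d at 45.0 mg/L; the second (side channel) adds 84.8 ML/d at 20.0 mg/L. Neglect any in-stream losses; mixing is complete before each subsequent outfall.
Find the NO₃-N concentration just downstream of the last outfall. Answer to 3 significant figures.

3.14 mg/L

Outfall 1: combined Q = 2078 ML/d; C = (1990·0.5600 + 88.40·45.00)/2078 = 2.450 mg/L.
Outfall 2: combined Q = 2163 ML/d; C = (2078·2.450 + 84.80·20.00)/2163 = 3.138 mg/L.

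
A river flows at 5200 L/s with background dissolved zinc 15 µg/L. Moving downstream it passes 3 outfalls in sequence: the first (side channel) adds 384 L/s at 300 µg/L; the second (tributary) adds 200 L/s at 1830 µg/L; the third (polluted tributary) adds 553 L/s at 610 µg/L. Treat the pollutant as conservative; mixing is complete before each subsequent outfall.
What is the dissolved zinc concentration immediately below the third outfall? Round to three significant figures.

141 µg/L

Outfall 1: combined Q = 5584 L/s; C = (5200·15.00 + 384.0·300.0)/5584 = 34.60 µg/L.
Outfall 2: combined Q = 5784 L/s; C = (5584·34.60 + 200.0·1830)/5784 = 96.68 µg/L.
Outfall 3: combined Q = 6337 L/s; C = (5784·96.68 + 553.0·610.0)/6337 = 141.5 µg/L.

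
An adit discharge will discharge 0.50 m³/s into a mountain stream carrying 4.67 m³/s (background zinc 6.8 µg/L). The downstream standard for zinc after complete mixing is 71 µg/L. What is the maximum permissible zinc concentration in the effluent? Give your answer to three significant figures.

At the limit, (Qr·Cr + Qe·Cₑ)/(Qr + Qe) = 71:
Cₑ = (5.170·71 − 4.670·6.800) / 0.5000 = 670.6 µg/L.

671 µg/L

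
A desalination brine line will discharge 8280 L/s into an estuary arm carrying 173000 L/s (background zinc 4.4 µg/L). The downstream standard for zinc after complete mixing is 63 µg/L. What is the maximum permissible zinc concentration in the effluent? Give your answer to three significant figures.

1290 µg/L

At the limit, (Qr·Cr + Qe·Cₑ)/(Qr + Qe) = 63:
Cₑ = (181300·63 − 173000·4.400) / 8280 = 1287 µg/L.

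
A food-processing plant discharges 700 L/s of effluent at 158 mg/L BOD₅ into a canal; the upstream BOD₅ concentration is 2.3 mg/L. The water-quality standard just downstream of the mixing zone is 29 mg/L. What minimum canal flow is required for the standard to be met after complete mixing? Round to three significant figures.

Set C_mix = 29: (Q·2.300 + 700.0·158.0) / (Q + 700.0) = 29
→ Q = 700.0·(158.0 − 29)/(29 − 2.300) = 3382 L/s.

3380 L/s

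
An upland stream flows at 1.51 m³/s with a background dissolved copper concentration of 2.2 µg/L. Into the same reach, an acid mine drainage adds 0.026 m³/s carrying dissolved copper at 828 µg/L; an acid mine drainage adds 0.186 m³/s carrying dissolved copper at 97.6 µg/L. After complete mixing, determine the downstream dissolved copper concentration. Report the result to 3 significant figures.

After mixing, C = (1.510·2.200 + 0.02600·828.0 + 0.1860·97.60) / 1.722 = 43.00/1.722 = 24.97 µg/L.

25.0 µg/L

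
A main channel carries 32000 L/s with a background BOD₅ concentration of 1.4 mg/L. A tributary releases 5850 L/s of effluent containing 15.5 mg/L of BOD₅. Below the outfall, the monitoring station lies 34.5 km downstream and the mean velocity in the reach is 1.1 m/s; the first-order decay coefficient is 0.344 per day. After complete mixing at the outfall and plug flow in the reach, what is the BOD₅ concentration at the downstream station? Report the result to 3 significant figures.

Conservation of mass: C = (32000·1.400 + 5850·15.50) / 37850 = 135500/37850 = 3.579 mg/L.
Travel time t = 34.5·1000 / 1.1 = 31360 s = 8.712 h.
Applying C = C₀e^(−kt): 3.579 × 0.8826 = 3.159 mg/L.

3.16 mg/L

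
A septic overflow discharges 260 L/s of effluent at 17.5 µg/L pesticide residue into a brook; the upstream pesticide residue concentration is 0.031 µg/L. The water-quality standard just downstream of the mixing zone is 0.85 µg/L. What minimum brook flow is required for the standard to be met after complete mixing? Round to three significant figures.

Set C_mix = 0.85: (Q·0.03100 + 260.0·17.50) / (Q + 260.0) = 0.85
→ Q = 260.0·(17.50 − 0.85)/(0.85 − 0.03100) = 5286 L/s.

5290 L/s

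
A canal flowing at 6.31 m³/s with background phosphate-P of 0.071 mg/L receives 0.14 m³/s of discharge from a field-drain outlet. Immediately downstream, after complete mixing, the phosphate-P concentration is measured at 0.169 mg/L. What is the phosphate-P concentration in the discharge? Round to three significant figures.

4.59 mg/L

Mass balance: 6.310·0.07100 + 0.1400·Cₑ = 6.450·0.1690
→ Cₑ = (6.450·0.1690 − 6.310·0.07100) / 0.1400 = 4.586 mg/L.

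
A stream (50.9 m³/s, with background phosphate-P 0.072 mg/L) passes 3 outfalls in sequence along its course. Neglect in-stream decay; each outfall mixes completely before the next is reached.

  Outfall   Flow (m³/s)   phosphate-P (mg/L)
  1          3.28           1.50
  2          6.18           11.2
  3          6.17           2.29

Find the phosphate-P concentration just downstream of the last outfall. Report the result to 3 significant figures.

1.38 mg/L

Outfall 1: combined Q = 54.18 m³/s; C = (50.90·0.07200 + 3.280·1.500)/54.18 = 0.1584 mg/L.
Outfall 2: combined Q = 60.36 m³/s; C = (54.18·0.1584 + 6.180·11.20)/60.36 = 1.289 mg/L.
Outfall 3: combined Q = 66.53 m³/s; C = (60.36·1.289 + 6.170·2.290)/66.53 = 1.382 mg/L.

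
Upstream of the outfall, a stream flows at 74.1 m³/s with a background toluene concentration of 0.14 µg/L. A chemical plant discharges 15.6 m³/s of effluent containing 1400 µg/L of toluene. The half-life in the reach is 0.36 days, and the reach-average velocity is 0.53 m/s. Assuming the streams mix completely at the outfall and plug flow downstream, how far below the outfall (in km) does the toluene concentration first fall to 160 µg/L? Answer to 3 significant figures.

Flow-weighted average: C = (74.10·0.1400 + 15.60·1400) / 89.70 = 21850/89.70 = 243.6 µg/L.
Half-life 0.36 d → k = ln 2 / 0.36 = 1.925 d⁻¹.
Set 243.6·exp(−k·t) = 160 → t = ln(243.6/160)/k = 18860 s = 5.239 h.
Distance = v·t = 0.53·18860 = 9997 m = 9.997 km.

10.0 km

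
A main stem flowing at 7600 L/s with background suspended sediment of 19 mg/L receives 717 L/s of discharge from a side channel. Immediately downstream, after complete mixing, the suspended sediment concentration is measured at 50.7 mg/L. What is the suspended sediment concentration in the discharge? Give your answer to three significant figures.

387 mg/L

Mass balance: 7600·19.00 + 717.0·Cₑ = 8317·50.70
→ Cₑ = (8317·50.70 − 7600·19.00) / 717.0 = 386.7 mg/L.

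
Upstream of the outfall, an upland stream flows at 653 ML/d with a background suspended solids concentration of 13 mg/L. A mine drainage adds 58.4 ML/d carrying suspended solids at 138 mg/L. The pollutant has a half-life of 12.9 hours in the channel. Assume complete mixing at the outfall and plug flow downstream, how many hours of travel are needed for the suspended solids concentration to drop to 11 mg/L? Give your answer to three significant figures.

Mixed concentration C = ΣQC/ΣQ = (653.0·13.00 + 58.40·138.0) / 711.4 = 16550/711.4 = 23.26 mg/L.
Half-life 12.9 h → k = ln 2 / 12.9 = 0.05373 h⁻¹ = 1.290 d⁻¹.
23.26·exp(−k·t) = 11 → t = ln(23.26/11)/k = 50180 s = 13.94 h.

13.9 h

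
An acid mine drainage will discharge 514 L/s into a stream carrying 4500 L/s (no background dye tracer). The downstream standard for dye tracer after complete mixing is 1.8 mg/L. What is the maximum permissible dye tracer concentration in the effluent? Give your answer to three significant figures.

At the limit, (Qr·Cr + Qe·Cₑ)/(Qr + Qe) = 1.8:
Cₑ = (5014·1.8 − 4500·0) / 514.0 = 17.56 mg/L.

17.6 mg/L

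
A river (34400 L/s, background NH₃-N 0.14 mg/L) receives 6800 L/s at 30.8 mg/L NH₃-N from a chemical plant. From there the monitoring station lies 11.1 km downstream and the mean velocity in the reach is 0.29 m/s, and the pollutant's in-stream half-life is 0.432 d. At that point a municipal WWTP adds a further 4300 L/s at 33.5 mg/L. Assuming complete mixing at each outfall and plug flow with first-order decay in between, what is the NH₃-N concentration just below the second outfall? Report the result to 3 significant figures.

5.48 mg/L

Mass balance: C = (34400·0.1400 + 6800·30.80) / 41200 = 214300/41200 = 5.200 mg/L; combined flow 41200 L/s.
Travel time t = 11.1·1000 / 0.29 = 38280 s = 10.63 h.
Half-life 0.432 d → k = ln 2 / 0.432 = 1.605 d⁻¹.
Applying C = C₀e^(−kt): 5.200 × 0.4912 = 2.555 mg/L.
At the second outfall, C = (41200·2.555 + 4300·33.50) / (41200 + 4300) = 5.479 mg/L.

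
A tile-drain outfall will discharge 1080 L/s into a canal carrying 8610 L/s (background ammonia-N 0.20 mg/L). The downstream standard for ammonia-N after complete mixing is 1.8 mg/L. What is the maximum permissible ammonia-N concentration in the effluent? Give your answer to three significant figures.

14.6 mg/L

At the limit, (Qr·Cr + Qe·Cₑ)/(Qr + Qe) = 1.8:
Cₑ = (9690·1.8 − 8610·0.2000) / 1080 = 14.56 mg/L.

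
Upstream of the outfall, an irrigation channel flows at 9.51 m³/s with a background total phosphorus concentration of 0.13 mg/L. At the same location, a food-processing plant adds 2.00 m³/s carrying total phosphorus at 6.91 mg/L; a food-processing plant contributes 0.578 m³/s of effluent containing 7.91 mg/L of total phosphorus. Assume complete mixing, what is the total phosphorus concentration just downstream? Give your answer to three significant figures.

1.62 mg/L

Flow-weighted average: C = (9.510·0.1300 + 2.000·6.910 + 0.5780·7.910) / 12.09 = 19.63/12.09 = 1.624 mg/L.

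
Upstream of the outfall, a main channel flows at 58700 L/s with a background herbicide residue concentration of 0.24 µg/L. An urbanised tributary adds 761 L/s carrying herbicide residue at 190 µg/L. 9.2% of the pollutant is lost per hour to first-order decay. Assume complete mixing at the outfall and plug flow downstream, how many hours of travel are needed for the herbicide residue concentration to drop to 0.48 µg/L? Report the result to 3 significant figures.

17.8 h

Flow-weighted average: C = (58700·0.2400 + 761.0·190.0) / 59460 = 158700/59460 = 2.669 µg/L.
9.2%/h lost → k = −ln(1 − 0.092) = 0.09651 h⁻¹.
2.669·exp(−k·t) = 0.48 → t = ln(2.669/0.48)/k = 63990 s = 17.78 h.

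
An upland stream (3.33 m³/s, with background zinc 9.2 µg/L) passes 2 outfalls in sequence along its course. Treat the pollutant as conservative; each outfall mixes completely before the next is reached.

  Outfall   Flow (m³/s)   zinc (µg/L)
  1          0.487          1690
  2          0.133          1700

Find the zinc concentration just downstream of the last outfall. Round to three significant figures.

After outfall 1: Q = 3.330 + 0.4870 = 3.817 m³/s; C = (3.330·9.200 + 0.4870·1690)/3.817 = 223.6 µg/L.
After outfall 2: Q = 3.817 + 0.1330 = 3.950 m³/s; C = (3.817·223.6 + 0.1330·1700)/3.950 = 273.4 µg/L.

273 µg/L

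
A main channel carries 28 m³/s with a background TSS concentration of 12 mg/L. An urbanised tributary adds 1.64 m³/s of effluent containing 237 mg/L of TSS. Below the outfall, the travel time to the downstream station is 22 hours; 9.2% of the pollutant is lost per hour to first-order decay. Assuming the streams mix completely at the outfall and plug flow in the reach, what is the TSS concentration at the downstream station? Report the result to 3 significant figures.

After mixing, C = (28.00·12.00 + 1.640·237.0) / 29.64 = 724.7/29.64 = 24.45 mg/L.
9.2%/h lost → k = −ln(1 − 0.092) = 0.09651 h⁻¹.
After decay, C = 24.45 × e^(−kt) = 24.45 × 0.1196 = 2.925 mg/L.

2.93 mg/L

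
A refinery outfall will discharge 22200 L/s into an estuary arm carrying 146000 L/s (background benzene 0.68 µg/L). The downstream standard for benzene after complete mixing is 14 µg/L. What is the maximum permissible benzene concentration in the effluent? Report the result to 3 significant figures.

At the limit, (Qr·Cr + Qe·Cₑ)/(Qr + Qe) = 14:
Cₑ = (168200·14 − 146000·0.6800) / 22200 = 101.6 µg/L.

102 µg/L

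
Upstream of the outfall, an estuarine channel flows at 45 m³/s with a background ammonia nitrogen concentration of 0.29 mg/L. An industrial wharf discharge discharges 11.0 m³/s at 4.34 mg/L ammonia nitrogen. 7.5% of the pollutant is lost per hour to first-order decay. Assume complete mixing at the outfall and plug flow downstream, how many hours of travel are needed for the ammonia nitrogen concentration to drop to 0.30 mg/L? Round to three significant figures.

16.5 h

Mass balance: C = (45.00·0.2900 + 11.00·4.340) / 56.00 = 60.79/56.00 = 1.086 mg/L.
7.5%/h lost → k = −ln(1 − 0.075) = 0.07796 h⁻¹.
1.086·exp(−k·t) = 0.30 → t = ln(1.086/0.30)/k = 59390 s = 16.50 h.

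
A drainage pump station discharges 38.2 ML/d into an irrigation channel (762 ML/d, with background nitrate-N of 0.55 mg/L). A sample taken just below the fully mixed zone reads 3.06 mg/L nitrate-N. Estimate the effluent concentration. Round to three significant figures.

Mass balance: 762.0·0.5500 + 38.20·Cₑ = 800.2·3.060
→ Cₑ = (800.2·3.060 − 762.0·0.5500) / 38.20 = 53.13 mg/L.

53.1 mg/L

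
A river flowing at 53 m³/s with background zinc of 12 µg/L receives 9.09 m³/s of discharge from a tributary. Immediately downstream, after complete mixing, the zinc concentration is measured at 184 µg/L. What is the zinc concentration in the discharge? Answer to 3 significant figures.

1190 µg/L

Mass balance: 53.00·12.00 + 9.090·Cₑ = 62.09·184.0
→ Cₑ = (62.09·184.0 − 53.00·12.00) / 9.090 = 1187 µg/L.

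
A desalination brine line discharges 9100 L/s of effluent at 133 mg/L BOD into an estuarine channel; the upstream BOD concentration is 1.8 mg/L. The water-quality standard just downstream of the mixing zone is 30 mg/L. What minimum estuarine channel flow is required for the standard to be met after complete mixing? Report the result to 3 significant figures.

Set C_mix = 30: (Q·1.800 + 9100·133.0) / (Q + 9100) = 30
→ Q = 9100·(133.0 − 30)/(30 − 1.800) = 33240 L/s.

33200 L/s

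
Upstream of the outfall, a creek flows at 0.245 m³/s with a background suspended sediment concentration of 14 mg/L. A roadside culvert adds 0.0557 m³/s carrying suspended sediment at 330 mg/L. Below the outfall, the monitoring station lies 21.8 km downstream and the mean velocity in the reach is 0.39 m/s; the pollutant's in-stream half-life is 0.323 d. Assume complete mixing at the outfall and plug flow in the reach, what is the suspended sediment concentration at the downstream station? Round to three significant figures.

After mixing, C = (0.2450·14.00 + 0.05570·330.0) / 0.3007 = 21.81/0.3007 = 72.53 mg/L.
Travel time t = 21.8·1000 / 0.39 = 55900 s = 15.53 h.
Half-life 0.323 d → k = ln 2 / 0.323 = 2.146 d⁻¹.
Applying C = C₀e^(−kt): 72.53 × 0.2495 = 18.10 mg/L.

18.1 mg/L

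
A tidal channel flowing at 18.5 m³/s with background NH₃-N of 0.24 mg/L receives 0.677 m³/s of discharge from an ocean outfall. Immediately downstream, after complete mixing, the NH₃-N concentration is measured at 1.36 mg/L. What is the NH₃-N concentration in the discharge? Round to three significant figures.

Mass balance: 18.50·0.2400 + 0.6770·Cₑ = 19.18·1.360
→ Cₑ = (19.18·1.360 − 18.50·0.2400) / 0.6770 = 31.97 mg/L.

32.0 mg/L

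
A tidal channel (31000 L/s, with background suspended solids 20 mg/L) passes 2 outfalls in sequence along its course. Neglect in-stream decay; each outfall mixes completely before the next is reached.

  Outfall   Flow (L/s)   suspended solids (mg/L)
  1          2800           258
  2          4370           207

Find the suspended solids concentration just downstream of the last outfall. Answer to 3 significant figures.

Outfall 1: combined Q = 33800 L/s; C = (31000·20.00 + 2800·258.0)/33800 = 39.72 mg/L.
Outfall 2: combined Q = 38170 L/s; C = (33800·39.72 + 4370·207.0)/38170 = 58.87 mg/L.

58.9 mg/L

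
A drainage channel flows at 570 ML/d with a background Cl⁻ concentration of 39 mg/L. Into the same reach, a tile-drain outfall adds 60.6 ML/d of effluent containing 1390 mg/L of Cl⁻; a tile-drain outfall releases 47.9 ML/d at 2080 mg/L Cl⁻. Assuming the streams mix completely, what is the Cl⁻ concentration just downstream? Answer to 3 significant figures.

Flow-weighted average: C = (570.0·39.00 + 60.60·1390 + 47.90·2080) / 678.5 = 206100/678.5 = 303.8 mg/L.

304 mg/L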